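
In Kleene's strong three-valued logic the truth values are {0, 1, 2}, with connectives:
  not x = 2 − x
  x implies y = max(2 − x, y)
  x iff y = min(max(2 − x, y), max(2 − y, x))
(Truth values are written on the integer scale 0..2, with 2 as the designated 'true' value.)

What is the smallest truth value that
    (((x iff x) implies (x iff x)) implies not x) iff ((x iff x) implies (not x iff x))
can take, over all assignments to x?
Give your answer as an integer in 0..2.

Take x = 0:
x iff x = 0 iff 0 = 2
x iff x = 0 iff 0 = 2
(x iff x) implies (x iff x) = 2 implies 2 = 2
not x = not 0 = 2
((x iff x) implies (x iff x)) implies not x = 2 implies 2 = 2
x iff x = 0 iff 0 = 2
not x = not 0 = 2
not x iff x = 2 iff 0 = 0
(x iff x) implies (not x iff x) = 2 implies 0 = 0
(((x iff x) implies (x iff x)) implies not x) iff ((x iff x) implies (not x iff x)) = 2 iff 0 = 0
No assignment yields a value below 0, so this is the minimum.

0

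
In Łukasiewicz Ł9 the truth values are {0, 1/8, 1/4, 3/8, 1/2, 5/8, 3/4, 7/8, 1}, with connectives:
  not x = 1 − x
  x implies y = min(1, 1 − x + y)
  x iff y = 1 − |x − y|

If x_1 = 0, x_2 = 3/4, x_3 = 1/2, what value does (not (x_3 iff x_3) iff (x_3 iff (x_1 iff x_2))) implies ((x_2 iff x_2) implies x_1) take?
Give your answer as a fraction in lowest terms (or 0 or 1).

3/4

x_3 iff x_3 = 1/2 iff 1/2 = 1
not (x_3 iff x_3) = not 1 = 0
x_1 iff x_2 = 0 iff 3/4 = 1/4
x_3 iff (x_1 iff x_2) = 1/2 iff 1/4 = 3/4
not (x_3 iff x_3) iff (x_3 iff (x_1 iff x_2)) = 0 iff 3/4 = 1/4
x_2 iff x_2 = 3/4 iff 3/4 = 1
(x_2 iff x_2) implies x_1 = 1 implies 0 = 0
(not (x_3 iff x_3) iff (x_3 iff (x_1 iff x_2))) implies ((x_2 iff x_2) implies x_1) = 1/4 implies 0 = 3/4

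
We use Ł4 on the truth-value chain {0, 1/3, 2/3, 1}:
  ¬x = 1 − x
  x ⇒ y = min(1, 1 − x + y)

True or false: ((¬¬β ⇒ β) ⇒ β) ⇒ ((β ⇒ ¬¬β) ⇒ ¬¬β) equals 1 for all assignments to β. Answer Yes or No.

β = 0 ↦ 1
β = 1/3 ↦ 1
β = 2/3 ↦ 1
β = 1 ↦ 1
Every assignment gives a value ≥ 1.

Yes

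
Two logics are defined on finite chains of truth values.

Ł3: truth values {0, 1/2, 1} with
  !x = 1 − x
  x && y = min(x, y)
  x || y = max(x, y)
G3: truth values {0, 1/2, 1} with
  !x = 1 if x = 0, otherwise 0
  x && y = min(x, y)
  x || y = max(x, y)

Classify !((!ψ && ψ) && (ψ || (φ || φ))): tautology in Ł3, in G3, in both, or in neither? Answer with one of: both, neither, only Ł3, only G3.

In Ł3: at φ = 0, ψ = 1/2 the value is 1/2 — not a tautology.
In G3: every assignment gives 1 — tautology.

only G3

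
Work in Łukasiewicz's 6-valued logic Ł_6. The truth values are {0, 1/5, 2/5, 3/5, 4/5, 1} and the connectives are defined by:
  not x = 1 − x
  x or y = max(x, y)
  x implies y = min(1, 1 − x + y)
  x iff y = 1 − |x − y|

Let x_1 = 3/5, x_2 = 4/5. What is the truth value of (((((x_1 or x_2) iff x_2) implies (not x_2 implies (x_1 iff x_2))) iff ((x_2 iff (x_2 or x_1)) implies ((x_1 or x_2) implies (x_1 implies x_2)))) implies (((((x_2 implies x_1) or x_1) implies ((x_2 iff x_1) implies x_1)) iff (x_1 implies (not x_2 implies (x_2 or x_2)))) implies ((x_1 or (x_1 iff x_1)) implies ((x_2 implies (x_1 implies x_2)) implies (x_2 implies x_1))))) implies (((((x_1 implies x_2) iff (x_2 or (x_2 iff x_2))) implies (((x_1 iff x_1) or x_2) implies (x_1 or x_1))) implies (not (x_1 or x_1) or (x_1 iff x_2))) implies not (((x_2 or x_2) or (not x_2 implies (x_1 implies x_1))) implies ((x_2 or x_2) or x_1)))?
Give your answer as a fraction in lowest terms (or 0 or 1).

2/5

x_1 or x_2 = 3/5 or 4/5 = 4/5
(x_1 or x_2) iff x_2 = 4/5 iff 4/5 = 1
not x_2 = not 4/5 = 1/5
x_1 iff x_2 = 3/5 iff 4/5 = 4/5
not x_2 implies (x_1 iff x_2) = 1/5 implies 4/5 = 1
((x_1 or x_2) iff x_2) implies (not x_2 implies (x_1 iff x_2)) = 1 implies 1 = 1
x_2 or x_1 = 4/5 or 3/5 = 4/5
x_2 iff (x_2 or x_1) = 4/5 iff 4/5 = 1
x_1 or x_2 = 3/5 or 4/5 = 4/5
x_1 implies x_2 = 3/5 implies 4/5 = 1
(x_1 or x_2) implies (x_1 implies x_2) = 4/5 implies 1 = 1
(x_2 iff (x_2 or x_1)) implies ((x_1 or x_2) implies (x_1 implies x_2)) = 1 implies 1 = 1
(((x_1 or x_2) iff x_2) implies (not x_2 implies (x_1 iff x_2))) iff ((x_2 iff (x_2 or x_1)) implies ((x_1 or x_2) implies (x_1 implies x_2))) = 1 iff 1 = 1
x_2 implies x_1 = 4/5 implies 3/5 = 4/5
(x_2 implies x_1) or x_1 = 4/5 or 3/5 = 4/5
x_2 iff x_1 = 4/5 iff 3/5 = 4/5
(x_2 iff x_1) implies x_1 = 4/5 implies 3/5 = 4/5
((x_2 implies x_1) or x_1) implies ((x_2 iff x_1) implies x_1) = 4/5 implies 4/5 = 1
not x_2 = not 4/5 = 1/5
x_2 or x_2 = 4/5 or 4/5 = 4/5
not x_2 implies (x_2 or x_2) = 1/5 implies 4/5 = 1
x_1 implies (not x_2 implies (x_2 or x_2)) = 3/5 implies 1 = 1
(((x_2 implies x_1) or x_1) implies ((x_2 iff x_1) implies x_1)) iff (x_1 implies (not x_2 implies (x_2 or x_2))) = 1 iff 1 = 1
x_1 iff x_1 = 3/5 iff 3/5 = 1
x_1 or (x_1 iff x_1) = 3/5 or 1 = 1
x_1 implies x_2 = 3/5 implies 4/5 = 1
x_2 implies (x_1 implies x_2) = 4/5 implies 1 = 1
x_2 implies x_1 = 4/5 implies 3/5 = 4/5
(x_2 implies (x_1 implies x_2)) implies (x_2 implies x_1) = 1 implies 4/5 = 4/5
(x_1 or (x_1 iff x_1)) implies ((x_2 implies (x_1 implies x_2)) implies (x_2 implies x_1)) = 1 implies 4/5 = 4/5
((((x_2 implies x_1) or x_1) implies ((x_2 iff x_1) implies x_1)) iff (x_1 implies (not x_2 implies (x_2 or x_2)))) implies ((x_1 or (x_1 iff x_1)) implies ((x_2 implies (x_1 implies x_2)) implies (x_2 implies x_1))) = 1 implies 4/5 = 4/5
((((x_1 or x_2) iff x_2) implies (not x_2 implies (x_1 iff x_2))) iff ((x_2 iff (x_2 or x_1)) implies ((x_1 or x_2) implies (x_1 implies x_2)))) implies (((((x_2 implies x_1) or x_1) implies ((x_2 iff x_1) implies x_1)) iff (x_1 implies (not x_2 implies (x_2 or x_2)))) implies ((x_1 or (x_1 iff x_1)) implies ((x_2 implies (x_1 implies x_2)) implies (x_2 implies x_1)))) = 1 implies 4/5 = 4/5
x_1 implies x_2 = 3/5 implies 4/5 = 1
x_2 iff x_2 = 4/5 iff 4/5 = 1
x_2 or (x_2 iff x_2) = 4/5 or 1 = 1
(x_1 implies x_2) iff (x_2 or (x_2 iff x_2)) = 1 iff 1 = 1
x_1 iff x_1 = 3/5 iff 3/5 = 1
(x_1 iff x_1) or x_2 = 1 or 4/5 = 1
x_1 or x_1 = 3/5 or 3/5 = 3/5
((x_1 iff x_1) or x_2) implies (x_1 or x_1) = 1 implies 3/5 = 3/5
((x_1 implies x_2) iff (x_2 or (x_2 iff x_2))) implies (((x_1 iff x_1) or x_2) implies (x_1 or x_1)) = 1 implies 3/5 = 3/5
x_1 or x_1 = 3/5 or 3/5 = 3/5
not (x_1 or x_1) = not 3/5 = 2/5
x_1 iff x_2 = 3/5 iff 4/5 = 4/5
not (x_1 or x_1) or (x_1 iff x_2) = 2/5 or 4/5 = 4/5
(((x_1 implies x_2) iff (x_2 or (x_2 iff x_2))) implies (((x_1 iff x_1) or x_2) implies (x_1 or x_1))) implies (not (x_1 or x_1) or (x_1 iff x_2)) = 3/5 implies 4/5 = 1
x_2 or x_2 = 4/5 or 4/5 = 4/5
not x_2 = not 4/5 = 1/5
x_1 implies x_1 = 3/5 implies 3/5 = 1
not x_2 implies (x_1 implies x_1) = 1/5 implies 1 = 1
(x_2 or x_2) or (not x_2 implies (x_1 implies x_1)) = 4/5 or 1 = 1
x_2 or x_2 = 4/5 or 4/5 = 4/5
(x_2 or x_2) or x_1 = 4/5 or 3/5 = 4/5
((x_2 or x_2) or (not x_2 implies (x_1 implies x_1))) implies ((x_2 or x_2) or x_1) = 1 implies 4/5 = 4/5
not (((x_2 or x_2) or (not x_2 implies (x_1 implies x_1))) implies ((x_2 or x_2) or x_1)) = not 4/5 = 1/5
((((x_1 implies x_2) iff (x_2 or (x_2 iff x_2))) implies (((x_1 iff x_1) or x_2) implies (x_1 or x_1))) implies (not (x_1 or x_1) or (x_1 iff x_2))) implies not (((x_2 or x_2) or (not x_2 implies (x_1 implies x_1))) implies ((x_2 or x_2) or x_1)) = 1 implies 1/5 = 1/5
(((((x_1 or x_2) iff x_2) implies (not x_2 implies (x_1 iff x_2))) iff ((x_2 iff (x_2 or x_1)) implies ((x_1 or x_2) implies (x_1 implies x_2)))) implies (((((x_2 implies x_1) or x_1) implies ((x_2 iff x_1) implies x_1)) iff (x_1 implies (not x_2 implies (x_2 or x_2)))) implies ((x_1 or (x_1 iff x_1)) implies ((x_2 implies (x_1 implies x_2)) implies (x_2 implies x_1))))) implies (((((x_1 implies x_2) iff (x_2 or (x_2 iff x_2))) implies (((x_1 iff x_1) or x_2) implies (x_1 or x_1))) implies (not (x_1 or x_1) or (x_1 iff x_2))) implies not (((x_2 or x_2) or (not x_2 implies (x_1 implies x_1))) implies ((x_2 or x_2) or x_1))) = 4/5 implies 1/5 = 2/5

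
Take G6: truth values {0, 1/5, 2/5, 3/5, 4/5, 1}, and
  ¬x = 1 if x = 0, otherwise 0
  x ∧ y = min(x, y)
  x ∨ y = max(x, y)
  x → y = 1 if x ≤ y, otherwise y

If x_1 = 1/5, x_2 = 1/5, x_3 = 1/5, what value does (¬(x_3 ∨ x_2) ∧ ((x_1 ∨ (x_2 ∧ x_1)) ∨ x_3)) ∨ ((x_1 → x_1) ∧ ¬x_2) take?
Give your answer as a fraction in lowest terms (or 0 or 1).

0

x_3 ∨ x_2 = 1/5 ∨ 1/5 = 1/5
¬(x_3 ∨ x_2) = ¬1/5 = 0
x_2 ∧ x_1 = 1/5 ∧ 1/5 = 1/5
x_1 ∨ (x_2 ∧ x_1) = 1/5 ∨ 1/5 = 1/5
(x_1 ∨ (x_2 ∧ x_1)) ∨ x_3 = 1/5 ∨ 1/5 = 1/5
¬(x_3 ∨ x_2) ∧ ((x_1 ∨ (x_2 ∧ x_1)) ∨ x_3) = 0 ∧ 1/5 = 0
x_1 → x_1 = 1/5 → 1/5 = 1
¬x_2 = ¬1/5 = 0
(x_1 → x_1) ∧ ¬x_2 = 1 ∧ 0 = 0
(¬(x_3 ∨ x_2) ∧ ((x_1 ∨ (x_2 ∧ x_1)) ∨ x_3)) ∨ ((x_1 → x_1) ∧ ¬x_2) = 0 ∨ 0 = 0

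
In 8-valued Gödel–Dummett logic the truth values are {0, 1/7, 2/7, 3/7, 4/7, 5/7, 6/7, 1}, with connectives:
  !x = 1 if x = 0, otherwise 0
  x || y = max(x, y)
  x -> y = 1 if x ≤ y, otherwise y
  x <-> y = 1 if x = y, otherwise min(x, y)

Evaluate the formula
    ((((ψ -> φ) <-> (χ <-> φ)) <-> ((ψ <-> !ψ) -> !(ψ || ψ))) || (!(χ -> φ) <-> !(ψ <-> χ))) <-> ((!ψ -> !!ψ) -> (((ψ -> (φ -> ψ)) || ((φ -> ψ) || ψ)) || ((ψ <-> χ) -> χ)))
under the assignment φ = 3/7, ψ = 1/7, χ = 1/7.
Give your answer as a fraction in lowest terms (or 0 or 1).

1

ψ -> φ = 1/7 -> 3/7 = 1
χ <-> φ = 1/7 <-> 3/7 = 1/7
(ψ -> φ) <-> (χ <-> φ) = 1 <-> 1/7 = 1/7
!ψ = !1/7 = 0
ψ <-> !ψ = 1/7 <-> 0 = 0
ψ || ψ = 1/7 || 1/7 = 1/7
!(ψ || ψ) = !1/7 = 0
(ψ <-> !ψ) -> !(ψ || ψ) = 0 -> 0 = 1
((ψ -> φ) <-> (χ <-> φ)) <-> ((ψ <-> !ψ) -> !(ψ || ψ)) = 1/7 <-> 1 = 1/7
χ -> φ = 1/7 -> 3/7 = 1
!(χ -> φ) = !1 = 0
ψ <-> χ = 1/7 <-> 1/7 = 1
!(ψ <-> χ) = !1 = 0
!(χ -> φ) <-> !(ψ <-> χ) = 0 <-> 0 = 1
(((ψ -> φ) <-> (χ <-> φ)) <-> ((ψ <-> !ψ) -> !(ψ || ψ))) || (!(χ -> φ) <-> !(ψ <-> χ)) = 1/7 || 1 = 1
!ψ = !1/7 = 0
!ψ = !1/7 = 0
!!ψ = !0 = 1
!ψ -> !!ψ = 0 -> 1 = 1
φ -> ψ = 3/7 -> 1/7 = 1/7
ψ -> (φ -> ψ) = 1/7 -> 1/7 = 1
φ -> ψ = 3/7 -> 1/7 = 1/7
(φ -> ψ) || ψ = 1/7 || 1/7 = 1/7
(ψ -> (φ -> ψ)) || ((φ -> ψ) || ψ) = 1 || 1/7 = 1
ψ <-> χ = 1/7 <-> 1/7 = 1
(ψ <-> χ) -> χ = 1 -> 1/7 = 1/7
((ψ -> (φ -> ψ)) || ((φ -> ψ) || ψ)) || ((ψ <-> χ) -> χ) = 1 || 1/7 = 1
(!ψ -> !!ψ) -> (((ψ -> (φ -> ψ)) || ((φ -> ψ) || ψ)) || ((ψ <-> χ) -> χ)) = 1 -> 1 = 1
((((ψ -> φ) <-> (χ <-> φ)) <-> ((ψ <-> !ψ) -> !(ψ || ψ))) || (!(χ -> φ) <-> !(ψ <-> χ))) <-> ((!ψ -> !!ψ) -> (((ψ -> (φ -> ψ)) || ((φ -> ψ) || ψ)) || ((ψ <-> χ) -> χ))) = 1 <-> 1 = 1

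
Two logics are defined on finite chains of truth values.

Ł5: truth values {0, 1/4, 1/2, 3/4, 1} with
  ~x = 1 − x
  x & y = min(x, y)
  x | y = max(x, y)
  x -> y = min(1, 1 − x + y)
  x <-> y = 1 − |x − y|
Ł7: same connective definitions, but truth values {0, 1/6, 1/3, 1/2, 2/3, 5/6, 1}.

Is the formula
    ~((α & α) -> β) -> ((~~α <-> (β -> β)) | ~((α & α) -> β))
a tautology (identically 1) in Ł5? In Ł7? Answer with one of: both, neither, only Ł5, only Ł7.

both

In Ł5: every assignment gives 1 — tautology.
In Ł7: every assignment gives 1 — tautology.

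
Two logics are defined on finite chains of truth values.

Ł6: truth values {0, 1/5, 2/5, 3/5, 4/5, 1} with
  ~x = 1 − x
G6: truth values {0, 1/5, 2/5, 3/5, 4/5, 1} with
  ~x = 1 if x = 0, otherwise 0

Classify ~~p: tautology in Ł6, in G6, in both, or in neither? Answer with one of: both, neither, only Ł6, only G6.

neither

In Ł6: at p = 0 the value is 0 — not a tautology.
In G6: at p = 0 the value is 0 — not a tautology.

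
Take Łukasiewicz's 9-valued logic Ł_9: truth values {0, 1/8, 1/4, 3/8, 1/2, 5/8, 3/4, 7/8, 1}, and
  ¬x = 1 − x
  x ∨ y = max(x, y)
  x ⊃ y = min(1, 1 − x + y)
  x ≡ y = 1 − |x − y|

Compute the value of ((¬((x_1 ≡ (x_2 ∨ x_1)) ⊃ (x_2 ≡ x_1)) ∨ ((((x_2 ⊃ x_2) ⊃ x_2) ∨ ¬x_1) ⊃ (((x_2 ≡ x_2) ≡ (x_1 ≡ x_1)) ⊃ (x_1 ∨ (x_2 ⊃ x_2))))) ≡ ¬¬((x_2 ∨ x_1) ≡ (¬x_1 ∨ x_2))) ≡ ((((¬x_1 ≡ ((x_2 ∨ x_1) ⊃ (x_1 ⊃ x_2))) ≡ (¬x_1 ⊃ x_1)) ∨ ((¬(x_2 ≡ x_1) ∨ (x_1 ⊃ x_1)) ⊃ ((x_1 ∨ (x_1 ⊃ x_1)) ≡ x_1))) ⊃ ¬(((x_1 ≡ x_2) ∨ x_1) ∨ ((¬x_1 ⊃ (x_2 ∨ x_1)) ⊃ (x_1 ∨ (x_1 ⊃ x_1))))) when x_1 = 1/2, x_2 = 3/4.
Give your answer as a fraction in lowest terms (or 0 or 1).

1/2

x_2 ∨ x_1 = 3/4 ∨ 1/2 = 3/4
x_1 ≡ (x_2 ∨ x_1) = 1/2 ≡ 3/4 = 3/4
x_2 ≡ x_1 = 3/4 ≡ 1/2 = 3/4
(x_1 ≡ (x_2 ∨ x_1)) ⊃ (x_2 ≡ x_1) = 3/4 ⊃ 3/4 = 1
¬((x_1 ≡ (x_2 ∨ x_1)) ⊃ (x_2 ≡ x_1)) = ¬1 = 0
x_2 ⊃ x_2 = 3/4 ⊃ 3/4 = 1
(x_2 ⊃ x_2) ⊃ x_2 = 1 ⊃ 3/4 = 3/4
¬x_1 = ¬1/2 = 1/2
((x_2 ⊃ x_2) ⊃ x_2) ∨ ¬x_1 = 3/4 ∨ 1/2 = 3/4
x_2 ≡ x_2 = 3/4 ≡ 3/4 = 1
x_1 ≡ x_1 = 1/2 ≡ 1/2 = 1
(x_2 ≡ x_2) ≡ (x_1 ≡ x_1) = 1 ≡ 1 = 1
x_2 ⊃ x_2 = 3/4 ⊃ 3/4 = 1
x_1 ∨ (x_2 ⊃ x_2) = 1/2 ∨ 1 = 1
((x_2 ≡ x_2) ≡ (x_1 ≡ x_1)) ⊃ (x_1 ∨ (x_2 ⊃ x_2)) = 1 ⊃ 1 = 1
(((x_2 ⊃ x_2) ⊃ x_2) ∨ ¬x_1) ⊃ (((x_2 ≡ x_2) ≡ (x_1 ≡ x_1)) ⊃ (x_1 ∨ (x_2 ⊃ x_2))) = 3/4 ⊃ 1 = 1
¬((x_1 ≡ (x_2 ∨ x_1)) ⊃ (x_2 ≡ x_1)) ∨ ((((x_2 ⊃ x_2) ⊃ x_2) ∨ ¬x_1) ⊃ (((x_2 ≡ x_2) ≡ (x_1 ≡ x_1)) ⊃ (x_1 ∨ (x_2 ⊃ x_2)))) = 0 ∨ 1 = 1
x_2 ∨ x_1 = 3/4 ∨ 1/2 = 3/4
¬x_1 = ¬1/2 = 1/2
¬x_1 ∨ x_2 = 1/2 ∨ 3/4 = 3/4
(x_2 ∨ x_1) ≡ (¬x_1 ∨ x_2) = 3/4 ≡ 3/4 = 1
¬((x_2 ∨ x_1) ≡ (¬x_1 ∨ x_2)) = ¬1 = 0
¬¬((x_2 ∨ x_1) ≡ (¬x_1 ∨ x_2)) = ¬0 = 1
(¬((x_1 ≡ (x_2 ∨ x_1)) ⊃ (x_2 ≡ x_1)) ∨ ((((x_2 ⊃ x_2) ⊃ x_2) ∨ ¬x_1) ⊃ (((x_2 ≡ x_2) ≡ (x_1 ≡ x_1)) ⊃ (x_1 ∨ (x_2 ⊃ x_2))))) ≡ ¬¬((x_2 ∨ x_1) ≡ (¬x_1 ∨ x_2)) = 1 ≡ 1 = 1
¬x_1 = ¬1/2 = 1/2
x_2 ∨ x_1 = 3/4 ∨ 1/2 = 3/4
x_1 ⊃ x_2 = 1/2 ⊃ 3/4 = 1
(x_2 ∨ x_1) ⊃ (x_1 ⊃ x_2) = 3/4 ⊃ 1 = 1
¬x_1 ≡ ((x_2 ∨ x_1) ⊃ (x_1 ⊃ x_2)) = 1/2 ≡ 1 = 1/2
¬x_1 = ¬1/2 = 1/2
¬x_1 ⊃ x_1 = 1/2 ⊃ 1/2 = 1
(¬x_1 ≡ ((x_2 ∨ x_1) ⊃ (x_1 ⊃ x_2))) ≡ (¬x_1 ⊃ x_1) = 1/2 ≡ 1 = 1/2
x_2 ≡ x_1 = 3/4 ≡ 1/2 = 3/4
¬(x_2 ≡ x_1) = ¬3/4 = 1/4
x_1 ⊃ x_1 = 1/2 ⊃ 1/2 = 1
¬(x_2 ≡ x_1) ∨ (x_1 ⊃ x_1) = 1/4 ∨ 1 = 1
x_1 ⊃ x_1 = 1/2 ⊃ 1/2 = 1
x_1 ∨ (x_1 ⊃ x_1) = 1/2 ∨ 1 = 1
(x_1 ∨ (x_1 ⊃ x_1)) ≡ x_1 = 1 ≡ 1/2 = 1/2
(¬(x_2 ≡ x_1) ∨ (x_1 ⊃ x_1)) ⊃ ((x_1 ∨ (x_1 ⊃ x_1)) ≡ x_1) = 1 ⊃ 1/2 = 1/2
((¬x_1 ≡ ((x_2 ∨ x_1) ⊃ (x_1 ⊃ x_2))) ≡ (¬x_1 ⊃ x_1)) ∨ ((¬(x_2 ≡ x_1) ∨ (x_1 ⊃ x_1)) ⊃ ((x_1 ∨ (x_1 ⊃ x_1)) ≡ x_1)) = 1/2 ∨ 1/2 = 1/2
x_1 ≡ x_2 = 1/2 ≡ 3/4 = 3/4
(x_1 ≡ x_2) ∨ x_1 = 3/4 ∨ 1/2 = 3/4
¬x_1 = ¬1/2 = 1/2
x_2 ∨ x_1 = 3/4 ∨ 1/2 = 3/4
¬x_1 ⊃ (x_2 ∨ x_1) = 1/2 ⊃ 3/4 = 1
x_1 ⊃ x_1 = 1/2 ⊃ 1/2 = 1
x_1 ∨ (x_1 ⊃ x_1) = 1/2 ∨ 1 = 1
(¬x_1 ⊃ (x_2 ∨ x_1)) ⊃ (x_1 ∨ (x_1 ⊃ x_1)) = 1 ⊃ 1 = 1
((x_1 ≡ x_2) ∨ x_1) ∨ ((¬x_1 ⊃ (x_2 ∨ x_1)) ⊃ (x_1 ∨ (x_1 ⊃ x_1))) = 3/4 ∨ 1 = 1
¬(((x_1 ≡ x_2) ∨ x_1) ∨ ((¬x_1 ⊃ (x_2 ∨ x_1)) ⊃ (x_1 ∨ (x_1 ⊃ x_1)))) = ¬1 = 0
(((¬x_1 ≡ ((x_2 ∨ x_1) ⊃ (x_1 ⊃ x_2))) ≡ (¬x_1 ⊃ x_1)) ∨ ((¬(x_2 ≡ x_1) ∨ (x_1 ⊃ x_1)) ⊃ ((x_1 ∨ (x_1 ⊃ x_1)) ≡ x_1))) ⊃ ¬(((x_1 ≡ x_2) ∨ x_1) ∨ ((¬x_1 ⊃ (x_2 ∨ x_1)) ⊃ (x_1 ∨ (x_1 ⊃ x_1)))) = 1/2 ⊃ 0 = 1/2
((¬((x_1 ≡ (x_2 ∨ x_1)) ⊃ (x_2 ≡ x_1)) ∨ ((((x_2 ⊃ x_2) ⊃ x_2) ∨ ¬x_1) ⊃ (((x_2 ≡ x_2) ≡ (x_1 ≡ x_1)) ⊃ (x_1 ∨ (x_2 ⊃ x_2))))) ≡ ¬¬((x_2 ∨ x_1) ≡ (¬x_1 ∨ x_2))) ≡ ((((¬x_1 ≡ ((x_2 ∨ x_1) ⊃ (x_1 ⊃ x_2))) ≡ (¬x_1 ⊃ x_1)) ∨ ((¬(x_2 ≡ x_1) ∨ (x_1 ⊃ x_1)) ⊃ ((x_1 ∨ (x_1 ⊃ x_1)) ≡ x_1))) ⊃ ¬(((x_1 ≡ x_2) ∨ x_1) ∨ ((¬x_1 ⊃ (x_2 ∨ x_1)) ⊃ (x_1 ∨ (x_1 ⊃ x_1))))) = 1 ≡ 1/2 = 1/2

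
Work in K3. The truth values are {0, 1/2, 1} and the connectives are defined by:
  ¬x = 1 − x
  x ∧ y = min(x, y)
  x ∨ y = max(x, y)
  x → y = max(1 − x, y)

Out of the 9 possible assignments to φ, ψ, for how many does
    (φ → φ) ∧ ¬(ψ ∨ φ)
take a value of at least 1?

1

φ = 0, ψ = 0 ↦ 1  ≥
φ = 0, ψ = 1/2 ↦ 1/2  <
φ = 0, ψ = 1 ↦ 0  <
φ = 1/2, ψ = 0 ↦ 1/2  <
φ = 1/2, ψ = 1/2 ↦ 1/2  <
φ = 1/2, ψ = 1 ↦ 0  <
φ = 1, ψ = 0 ↦ 0  <
φ = 1, ψ = 1/2 ↦ 0  <
φ = 1, ψ = 1 ↦ 0  <
So 1 of the 9 assignments meets the threshold.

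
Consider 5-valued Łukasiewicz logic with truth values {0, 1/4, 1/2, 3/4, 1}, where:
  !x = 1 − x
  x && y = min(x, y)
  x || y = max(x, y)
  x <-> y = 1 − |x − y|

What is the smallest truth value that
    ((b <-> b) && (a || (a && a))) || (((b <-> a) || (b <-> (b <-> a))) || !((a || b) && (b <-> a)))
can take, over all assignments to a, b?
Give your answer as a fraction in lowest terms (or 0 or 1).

Take a = 1/2, b = 0:
b <-> b = 0 <-> 0 = 1
a && a = 1/2 && 1/2 = 1/2
a || (a && a) = 1/2 || 1/2 = 1/2
(b <-> b) && (a || (a && a)) = 1 && 1/2 = 1/2
b <-> a = 0 <-> 1/2 = 1/2
b <-> a = 0 <-> 1/2 = 1/2
b <-> (b <-> a) = 0 <-> 1/2 = 1/2
(b <-> a) || (b <-> (b <-> a)) = 1/2 || 1/2 = 1/2
a || b = 1/2 || 0 = 1/2
b <-> a = 0 <-> 1/2 = 1/2
(a || b) && (b <-> a) = 1/2 && 1/2 = 1/2
!((a || b) && (b <-> a)) = !1/2 = 1/2
((b <-> a) || (b <-> (b <-> a))) || !((a || b) && (b <-> a)) = 1/2 || 1/2 = 1/2
((b <-> b) && (a || (a && a))) || (((b <-> a) || (b <-> (b <-> a))) || !((a || b) && (b <-> a))) = 1/2 || 1/2 = 1/2
No assignment yields a value below 1/2, so this is the minimum.

1/2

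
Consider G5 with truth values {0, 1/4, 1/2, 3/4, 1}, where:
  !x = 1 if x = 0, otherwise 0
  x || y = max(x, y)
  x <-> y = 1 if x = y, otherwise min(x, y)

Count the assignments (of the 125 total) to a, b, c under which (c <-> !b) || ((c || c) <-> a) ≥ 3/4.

value 1: 45 assignments (counts)
value 3/4: 12 assignments (counts)
value 1/2: 20 assignments
value 1/4: 28 assignments
value 0: 20 assignments
So 57 of the 125 assignments meet the threshold.

57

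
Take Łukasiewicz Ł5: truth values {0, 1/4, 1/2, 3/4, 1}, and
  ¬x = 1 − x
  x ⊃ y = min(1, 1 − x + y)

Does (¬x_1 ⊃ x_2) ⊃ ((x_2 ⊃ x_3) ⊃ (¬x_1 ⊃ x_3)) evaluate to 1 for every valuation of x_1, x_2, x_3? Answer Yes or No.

At x_1 = 1, x_2 = 1/4, x_3 = 1/4, for instance:
¬x_1 = ¬1 = 0
¬x_1 ⊃ x_2 = 0 ⊃ 1/4 = 1
x_2 ⊃ x_3 = 1/4 ⊃ 1/4 = 1
¬x_1 ⊃ x_3 = 0 ⊃ 1/4 = 1
(x_2 ⊃ x_3) ⊃ (¬x_1 ⊃ x_3) = 1 ⊃ 1 = 1
(¬x_1 ⊃ x_2) ⊃ ((x_2 ⊃ x_3) ⊃ (¬x_1 ⊃ x_3)) = 1 ⊃ 1 = 1
and checking the remaining 124 assignments likewise gives ≥ 1 in every case.

Yes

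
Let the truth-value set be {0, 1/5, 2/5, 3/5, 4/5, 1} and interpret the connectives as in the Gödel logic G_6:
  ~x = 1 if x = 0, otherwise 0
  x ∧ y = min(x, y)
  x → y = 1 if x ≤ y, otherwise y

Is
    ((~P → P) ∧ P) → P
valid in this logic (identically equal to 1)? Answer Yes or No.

Yes

P = 0 ↦ 1
P = 1/5 ↦ 1
P = 2/5 ↦ 1
P = 3/5 ↦ 1
P = 4/5 ↦ 1
P = 1 ↦ 1
Every assignment gives a value ≥ 1.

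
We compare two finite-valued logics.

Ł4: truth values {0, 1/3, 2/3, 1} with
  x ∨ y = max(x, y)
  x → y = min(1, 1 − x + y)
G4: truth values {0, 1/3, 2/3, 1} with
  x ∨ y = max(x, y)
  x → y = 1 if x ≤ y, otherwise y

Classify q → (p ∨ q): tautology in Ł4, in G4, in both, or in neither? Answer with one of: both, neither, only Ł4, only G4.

In Ł4: every assignment gives 1 — tautology.
In G4: every assignment gives 1 — tautology.

both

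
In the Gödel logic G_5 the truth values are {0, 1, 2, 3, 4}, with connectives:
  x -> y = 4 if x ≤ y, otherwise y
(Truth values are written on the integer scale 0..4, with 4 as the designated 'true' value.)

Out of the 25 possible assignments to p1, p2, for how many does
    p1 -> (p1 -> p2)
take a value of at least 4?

value 4: 15 assignments (counts)
value 3: 1 assignment
value 2: 2 assignments
value 1: 3 assignments
value 0: 4 assignments
So 15 of the 25 assignments meet the threshold.

15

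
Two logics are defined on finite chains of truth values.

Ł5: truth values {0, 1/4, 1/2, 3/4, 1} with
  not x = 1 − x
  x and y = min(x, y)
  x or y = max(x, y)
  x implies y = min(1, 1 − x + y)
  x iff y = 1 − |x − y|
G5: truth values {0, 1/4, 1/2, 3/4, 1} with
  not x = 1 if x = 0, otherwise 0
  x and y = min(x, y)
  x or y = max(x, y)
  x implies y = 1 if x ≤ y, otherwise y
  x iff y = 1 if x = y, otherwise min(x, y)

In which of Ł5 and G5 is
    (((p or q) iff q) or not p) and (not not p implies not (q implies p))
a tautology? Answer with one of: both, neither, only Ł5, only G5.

neither

In Ł5: at p = 1/4, q = 0 the value is 3/4 — not a tautology.
In G5: at p = 1/4, q = 0 the value is 0 — not a tautology.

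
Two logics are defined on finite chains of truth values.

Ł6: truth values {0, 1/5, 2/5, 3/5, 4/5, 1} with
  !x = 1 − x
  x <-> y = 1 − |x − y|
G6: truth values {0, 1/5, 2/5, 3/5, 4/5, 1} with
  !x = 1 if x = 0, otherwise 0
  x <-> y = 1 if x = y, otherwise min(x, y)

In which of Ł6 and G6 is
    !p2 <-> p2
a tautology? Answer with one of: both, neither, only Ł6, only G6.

In Ł6: at p2 = 0 the value is 0 — not a tautology.
In G6: at p2 = 0 the value is 0 — not a tautology.

neither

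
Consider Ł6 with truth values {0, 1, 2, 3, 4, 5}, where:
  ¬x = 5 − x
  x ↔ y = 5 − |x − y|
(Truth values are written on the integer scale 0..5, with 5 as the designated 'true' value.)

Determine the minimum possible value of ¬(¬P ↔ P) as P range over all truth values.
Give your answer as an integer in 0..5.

1

Take P = 2:
¬P = ¬2 = 3
¬P ↔ P = 3 ↔ 2 = 4
¬(¬P ↔ P) = ¬4 = 1
No assignment yields a value below 1, so this is the minimum.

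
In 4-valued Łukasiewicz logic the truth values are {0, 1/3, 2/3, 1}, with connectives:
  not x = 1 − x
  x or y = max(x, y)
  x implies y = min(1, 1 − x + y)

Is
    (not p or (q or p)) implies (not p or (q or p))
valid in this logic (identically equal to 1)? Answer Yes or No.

Yes

p = 0, q = 0 ↦ 1
p = 0, q = 1/3 ↦ 1
p = 0, q = 2/3 ↦ 1
p = 0, q = 1 ↦ 1
p = 1/3, q = 0 ↦ 1
p = 1/3, q = 1/3 ↦ 1
p = 1/3, q = 2/3 ↦ 1
p = 1/3, q = 1 ↦ 1
p = 2/3, q = 0 ↦ 1
p = 2/3, q = 1/3 ↦ 1
p = 2/3, q = 2/3 ↦ 1
p = 2/3, q = 1 ↦ 1
p = 1, q = 0 ↦ 1
p = 1, q = 1/3 ↦ 1
p = 1, q = 2/3 ↦ 1
p = 1, q = 1 ↦ 1
Every assignment gives a value ≥ 1.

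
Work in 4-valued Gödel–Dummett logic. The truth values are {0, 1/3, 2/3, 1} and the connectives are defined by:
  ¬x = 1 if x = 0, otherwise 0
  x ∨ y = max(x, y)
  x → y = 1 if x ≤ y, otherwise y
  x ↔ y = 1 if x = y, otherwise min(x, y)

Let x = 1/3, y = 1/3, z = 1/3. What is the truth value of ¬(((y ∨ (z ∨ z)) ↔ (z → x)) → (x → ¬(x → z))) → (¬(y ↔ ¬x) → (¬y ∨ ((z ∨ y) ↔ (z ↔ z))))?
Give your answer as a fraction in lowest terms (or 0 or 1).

1/3

z ∨ z = 1/3 ∨ 1/3 = 1/3
y ∨ (z ∨ z) = 1/3 ∨ 1/3 = 1/3
z → x = 1/3 → 1/3 = 1
(y ∨ (z ∨ z)) ↔ (z → x) = 1/3 ↔ 1 = 1/3
x → z = 1/3 → 1/3 = 1
¬(x → z) = ¬1 = 0
x → ¬(x → z) = 1/3 → 0 = 0
((y ∨ (z ∨ z)) ↔ (z → x)) → (x → ¬(x → z)) = 1/3 → 0 = 0
¬(((y ∨ (z ∨ z)) ↔ (z → x)) → (x → ¬(x → z))) = ¬0 = 1
¬x = ¬1/3 = 0
y ↔ ¬x = 1/3 ↔ 0 = 0
¬(y ↔ ¬x) = ¬0 = 1
¬y = ¬1/3 = 0
z ∨ y = 1/3 ∨ 1/3 = 1/3
z ↔ z = 1/3 ↔ 1/3 = 1
(z ∨ y) ↔ (z ↔ z) = 1/3 ↔ 1 = 1/3
¬y ∨ ((z ∨ y) ↔ (z ↔ z)) = 0 ∨ 1/3 = 1/3
¬(y ↔ ¬x) → (¬y ∨ ((z ∨ y) ↔ (z ↔ z))) = 1 → 1/3 = 1/3
¬(((y ∨ (z ∨ z)) ↔ (z → x)) → (x → ¬(x → z))) → (¬(y ↔ ¬x) → (¬y ∨ ((z ∨ y) ↔ (z ↔ z)))) = 1 → 1/3 = 1/3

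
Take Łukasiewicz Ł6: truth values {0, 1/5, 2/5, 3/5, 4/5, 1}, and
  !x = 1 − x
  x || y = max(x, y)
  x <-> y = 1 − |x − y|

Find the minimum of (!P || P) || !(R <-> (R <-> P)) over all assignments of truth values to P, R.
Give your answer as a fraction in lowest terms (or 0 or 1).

3/5

Take P = 2/5, R = 0:
!P = !2/5 = 3/5
!P || P = 3/5 || 2/5 = 3/5
R <-> P = 0 <-> 2/5 = 3/5
R <-> (R <-> P) = 0 <-> 3/5 = 2/5
!(R <-> (R <-> P)) = !2/5 = 3/5
(!P || P) || !(R <-> (R <-> P)) = 3/5 || 3/5 = 3/5
No assignment yields a value below 3/5, so this is the minimum.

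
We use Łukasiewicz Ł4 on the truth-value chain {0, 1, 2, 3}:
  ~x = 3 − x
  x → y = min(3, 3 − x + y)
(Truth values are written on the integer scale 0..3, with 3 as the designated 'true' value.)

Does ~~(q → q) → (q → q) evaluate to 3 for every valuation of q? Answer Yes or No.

q = 0 ↦ 3
q = 1 ↦ 3
q = 2 ↦ 3
q = 3 ↦ 3
Every assignment gives a value ≥ 3.

Yes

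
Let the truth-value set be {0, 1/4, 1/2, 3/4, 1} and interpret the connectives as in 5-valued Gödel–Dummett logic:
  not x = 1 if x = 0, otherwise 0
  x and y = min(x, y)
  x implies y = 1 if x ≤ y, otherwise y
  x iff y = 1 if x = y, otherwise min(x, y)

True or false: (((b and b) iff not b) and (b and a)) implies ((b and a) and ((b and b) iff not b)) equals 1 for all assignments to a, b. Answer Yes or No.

At a = 1/4, b = 0, for instance:
b and b = 0 and 0 = 0
not b = not 0 = 1
(b and b) iff not b = 0 iff 1 = 0
b and a = 0 and 1/4 = 0
((b and b) iff not b) and (b and a) = 0 and 0 = 0
(b and a) and ((b and b) iff not b) = 0 and 0 = 0
(((b and b) iff not b) and (b and a)) implies ((b and a) and ((b and b) iff not b)) = 0 implies 0 = 1
and checking the remaining 24 assignments likewise gives ≥ 1 in every case.

Yes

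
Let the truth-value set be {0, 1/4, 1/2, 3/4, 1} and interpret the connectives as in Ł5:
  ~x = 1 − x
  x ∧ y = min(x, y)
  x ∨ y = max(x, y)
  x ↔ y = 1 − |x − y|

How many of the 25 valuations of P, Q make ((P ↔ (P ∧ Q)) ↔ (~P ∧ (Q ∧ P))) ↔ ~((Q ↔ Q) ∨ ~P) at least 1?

6

value 1: 6 assignments (counts)
value 3/4: 8 assignments
value 1/2: 7 assignments
value 1/4: 3 assignments
value 0: 1 assignment
So 6 of the 25 assignments meet the threshold.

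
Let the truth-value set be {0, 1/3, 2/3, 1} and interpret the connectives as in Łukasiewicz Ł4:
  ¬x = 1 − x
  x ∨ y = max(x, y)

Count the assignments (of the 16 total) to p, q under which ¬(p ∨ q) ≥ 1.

p = 0, q = 0 ↦ 1  ≥
p = 0, q = 1/3 ↦ 2/3  <
p = 0, q = 2/3 ↦ 1/3  <
p = 0, q = 1 ↦ 0  <
p = 1/3, q = 0 ↦ 2/3  <
p = 1/3, q = 1/3 ↦ 2/3  <
p = 1/3, q = 2/3 ↦ 1/3  <
p = 1/3, q = 1 ↦ 0  <
p = 2/3, q = 0 ↦ 1/3  <
p = 2/3, q = 1/3 ↦ 1/3  <
p = 2/3, q = 2/3 ↦ 1/3  <
p = 2/3, q = 1 ↦ 0  <
p = 1, q = 0 ↦ 0  <
p = 1, q = 1/3 ↦ 0  <
p = 1, q = 2/3 ↦ 0  <
p = 1, q = 1 ↦ 0  <
So 1 of the 16 assignments meets the threshold.

1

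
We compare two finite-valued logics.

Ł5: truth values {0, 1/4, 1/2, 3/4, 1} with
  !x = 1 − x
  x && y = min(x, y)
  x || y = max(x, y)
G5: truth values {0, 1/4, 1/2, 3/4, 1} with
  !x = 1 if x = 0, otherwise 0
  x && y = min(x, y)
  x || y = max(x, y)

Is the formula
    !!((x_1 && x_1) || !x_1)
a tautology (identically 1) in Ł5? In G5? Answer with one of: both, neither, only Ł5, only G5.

only G5

In Ł5: at x_1 = 1/4 the value is 3/4 — not a tautology.
In G5: every assignment gives 1 — tautology.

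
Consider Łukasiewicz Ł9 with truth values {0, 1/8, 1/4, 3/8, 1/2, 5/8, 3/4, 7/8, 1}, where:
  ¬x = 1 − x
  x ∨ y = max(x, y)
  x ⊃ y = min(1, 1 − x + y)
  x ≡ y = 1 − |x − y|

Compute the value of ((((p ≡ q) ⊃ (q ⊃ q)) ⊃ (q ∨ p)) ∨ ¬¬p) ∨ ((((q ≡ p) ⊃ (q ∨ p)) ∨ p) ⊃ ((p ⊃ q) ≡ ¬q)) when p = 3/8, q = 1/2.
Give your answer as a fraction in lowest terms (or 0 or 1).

7/8

p ≡ q = 3/8 ≡ 1/2 = 7/8
q ⊃ q = 1/2 ⊃ 1/2 = 1
(p ≡ q) ⊃ (q ⊃ q) = 7/8 ⊃ 1 = 1
q ∨ p = 1/2 ∨ 3/8 = 1/2
((p ≡ q) ⊃ (q ⊃ q)) ⊃ (q ∨ p) = 1 ⊃ 1/2 = 1/2
¬p = ¬3/8 = 5/8
¬¬p = ¬5/8 = 3/8
(((p ≡ q) ⊃ (q ⊃ q)) ⊃ (q ∨ p)) ∨ ¬¬p = 1/2 ∨ 3/8 = 1/2
q ≡ p = 1/2 ≡ 3/8 = 7/8
q ∨ p = 1/2 ∨ 3/8 = 1/2
(q ≡ p) ⊃ (q ∨ p) = 7/8 ⊃ 1/2 = 5/8
((q ≡ p) ⊃ (q ∨ p)) ∨ p = 5/8 ∨ 3/8 = 5/8
p ⊃ q = 3/8 ⊃ 1/2 = 1
¬q = ¬1/2 = 1/2
(p ⊃ q) ≡ ¬q = 1 ≡ 1/2 = 1/2
(((q ≡ p) ⊃ (q ∨ p)) ∨ p) ⊃ ((p ⊃ q) ≡ ¬q) = 5/8 ⊃ 1/2 = 7/8
((((p ≡ q) ⊃ (q ⊃ q)) ⊃ (q ∨ p)) ∨ ¬¬p) ∨ ((((q ≡ p) ⊃ (q ∨ p)) ∨ p) ⊃ ((p ⊃ q) ≡ ¬q)) = 1/2 ∨ 7/8 = 7/8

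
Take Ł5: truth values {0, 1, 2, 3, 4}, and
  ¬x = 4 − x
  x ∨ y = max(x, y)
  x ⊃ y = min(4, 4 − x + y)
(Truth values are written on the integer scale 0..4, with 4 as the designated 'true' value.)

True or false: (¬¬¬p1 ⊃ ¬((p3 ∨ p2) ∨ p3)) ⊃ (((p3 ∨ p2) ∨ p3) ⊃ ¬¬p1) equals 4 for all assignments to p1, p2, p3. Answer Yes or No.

Yes

At p1 = 3, p2 = 1, p3 = 4, for instance:
¬p1 = ¬3 = 1
¬¬p1 = ¬1 = 3
¬¬¬p1 = ¬3 = 1
p3 ∨ p2 = 4 ∨ 1 = 4
(p3 ∨ p2) ∨ p3 = 4 ∨ 4 = 4
¬((p3 ∨ p2) ∨ p3) = ¬4 = 0
¬¬¬p1 ⊃ ¬((p3 ∨ p2) ∨ p3) = 1 ⊃ 0 = 3
((p3 ∨ p2) ∨ p3) ⊃ ¬¬p1 = 4 ⊃ 3 = 3
(¬¬¬p1 ⊃ ¬((p3 ∨ p2) ∨ p3)) ⊃ (((p3 ∨ p2) ∨ p3) ⊃ ¬¬p1) = 3 ⊃ 3 = 4
and checking the remaining 124 assignments likewise gives ≥ 4 in every case.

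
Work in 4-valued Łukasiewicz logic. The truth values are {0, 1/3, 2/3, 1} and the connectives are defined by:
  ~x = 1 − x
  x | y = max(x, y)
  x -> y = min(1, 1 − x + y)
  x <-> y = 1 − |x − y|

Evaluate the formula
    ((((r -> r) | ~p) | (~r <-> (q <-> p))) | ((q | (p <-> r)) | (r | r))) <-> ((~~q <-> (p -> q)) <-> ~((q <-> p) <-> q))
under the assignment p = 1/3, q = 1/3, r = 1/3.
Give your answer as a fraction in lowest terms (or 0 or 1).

2/3

r -> r = 1/3 -> 1/3 = 1
~p = ~1/3 = 2/3
(r -> r) | ~p = 1 | 2/3 = 1
~r = ~1/3 = 2/3
q <-> p = 1/3 <-> 1/3 = 1
~r <-> (q <-> p) = 2/3 <-> 1 = 2/3
((r -> r) | ~p) | (~r <-> (q <-> p)) = 1 | 2/3 = 1
p <-> r = 1/3 <-> 1/3 = 1
q | (p <-> r) = 1/3 | 1 = 1
r | r = 1/3 | 1/3 = 1/3
(q | (p <-> r)) | (r | r) = 1 | 1/3 = 1
(((r -> r) | ~p) | (~r <-> (q <-> p))) | ((q | (p <-> r)) | (r | r)) = 1 | 1 = 1
~q = ~1/3 = 2/3
~~q = ~2/3 = 1/3
p -> q = 1/3 -> 1/3 = 1
~~q <-> (p -> q) = 1/3 <-> 1 = 1/3
q <-> p = 1/3 <-> 1/3 = 1
(q <-> p) <-> q = 1 <-> 1/3 = 1/3
~((q <-> p) <-> q) = ~1/3 = 2/3
(~~q <-> (p -> q)) <-> ~((q <-> p) <-> q) = 1/3 <-> 2/3 = 2/3
((((r -> r) | ~p) | (~r <-> (q <-> p))) | ((q | (p <-> r)) | (r | r))) <-> ((~~q <-> (p -> q)) <-> ~((q <-> p) <-> q)) = 1 <-> 2/3 = 2/3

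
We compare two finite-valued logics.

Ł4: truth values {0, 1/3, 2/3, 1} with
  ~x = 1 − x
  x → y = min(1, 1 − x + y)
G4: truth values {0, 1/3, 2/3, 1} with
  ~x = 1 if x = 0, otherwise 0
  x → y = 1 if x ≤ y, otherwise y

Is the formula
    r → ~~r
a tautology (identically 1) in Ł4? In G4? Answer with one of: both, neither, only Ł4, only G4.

both

In Ł4: every assignment gives 1 — tautology.
In G4: every assignment gives 1 — tautology.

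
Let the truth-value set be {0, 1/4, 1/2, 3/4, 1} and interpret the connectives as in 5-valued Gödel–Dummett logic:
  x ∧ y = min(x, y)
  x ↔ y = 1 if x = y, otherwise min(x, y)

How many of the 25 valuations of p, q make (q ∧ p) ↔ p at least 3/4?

value 1: 15 assignments (counts)
value 3/4: 1 assignment (counts)
value 1/2: 2 assignments
value 1/4: 3 assignments
value 0: 4 assignments
So 16 of the 25 assignments meet the threshold.

16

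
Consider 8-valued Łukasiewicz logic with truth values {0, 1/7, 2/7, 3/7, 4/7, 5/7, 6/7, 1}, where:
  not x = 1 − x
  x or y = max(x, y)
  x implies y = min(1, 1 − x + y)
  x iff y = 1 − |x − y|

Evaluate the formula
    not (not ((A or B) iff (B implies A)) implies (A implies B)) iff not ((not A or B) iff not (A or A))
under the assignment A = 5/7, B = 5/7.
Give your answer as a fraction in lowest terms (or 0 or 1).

A or B = 5/7 or 5/7 = 5/7
B implies A = 5/7 implies 5/7 = 1
(A or B) iff (B implies A) = 5/7 iff 1 = 5/7
not ((A or B) iff (B implies A)) = not 5/7 = 2/7
A implies B = 5/7 implies 5/7 = 1
not ((A or B) iff (B implies A)) implies (A implies B) = 2/7 implies 1 = 1
not (not ((A or B) iff (B implies A)) implies (A implies B)) = not 1 = 0
not A = not 5/7 = 2/7
not A or B = 2/7 or 5/7 = 5/7
A or A = 5/7 or 5/7 = 5/7
not (A or A) = not 5/7 = 2/7
(not A or B) iff not (A or A) = 5/7 iff 2/7 = 4/7
not ((not A or B) iff not (A or A)) = not 4/7 = 3/7
not (not ((A or B) iff (B implies A)) implies (A implies B)) iff not ((not A or B) iff not (A or A)) = 0 iff 3/7 = 4/7

4/7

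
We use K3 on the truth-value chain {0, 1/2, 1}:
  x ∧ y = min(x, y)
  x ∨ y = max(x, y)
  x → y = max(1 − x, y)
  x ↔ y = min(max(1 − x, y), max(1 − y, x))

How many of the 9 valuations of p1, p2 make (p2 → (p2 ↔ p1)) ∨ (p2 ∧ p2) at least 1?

6

p1 = 0, p2 = 0 ↦ 1  ≥
p1 = 0, p2 = 1/2 ↦ 1/2  <
p1 = 0, p2 = 1 ↦ 1  ≥
p1 = 1/2, p2 = 0 ↦ 1  ≥
p1 = 1/2, p2 = 1/2 ↦ 1/2  <
p1 = 1/2, p2 = 1 ↦ 1  ≥
p1 = 1, p2 = 0 ↦ 1  ≥
p1 = 1, p2 = 1/2 ↦ 1/2  <
p1 = 1, p2 = 1 ↦ 1  ≥
So 6 of the 9 assignments meet the threshold.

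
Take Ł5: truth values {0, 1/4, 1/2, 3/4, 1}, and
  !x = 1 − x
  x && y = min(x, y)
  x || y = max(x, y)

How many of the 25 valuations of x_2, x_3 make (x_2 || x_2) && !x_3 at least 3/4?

4

value 1: 1 assignment (counts)
value 3/4: 3 assignments (counts)
value 1/2: 5 assignments
value 1/4: 7 assignments
value 0: 9 assignments
So 4 of the 25 assignments meet the threshold.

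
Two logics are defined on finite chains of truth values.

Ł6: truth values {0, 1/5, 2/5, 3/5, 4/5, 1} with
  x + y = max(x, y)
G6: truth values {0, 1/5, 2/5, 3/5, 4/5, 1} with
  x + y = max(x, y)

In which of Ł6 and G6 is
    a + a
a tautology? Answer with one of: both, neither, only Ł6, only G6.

In Ł6: at a = 0 the value is 0 — not a tautology.
In G6: at a = 0 the value is 0 — not a tautology.

neither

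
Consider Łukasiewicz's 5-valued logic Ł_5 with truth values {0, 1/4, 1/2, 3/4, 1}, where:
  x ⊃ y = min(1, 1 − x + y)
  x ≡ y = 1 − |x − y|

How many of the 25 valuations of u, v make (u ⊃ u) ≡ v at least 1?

value 1: 5 assignments (counts)
value 3/4: 5 assignments
value 1/2: 5 assignments
value 1/4: 5 assignments
value 0: 5 assignments
So 5 of the 25 assignments meet the threshold.

5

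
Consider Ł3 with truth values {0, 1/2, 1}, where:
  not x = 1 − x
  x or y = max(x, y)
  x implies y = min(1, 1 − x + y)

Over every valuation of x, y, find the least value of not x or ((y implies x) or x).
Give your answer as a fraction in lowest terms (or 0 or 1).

Take x = 1/2, y = 1:
not x = not 1/2 = 1/2
y implies x = 1 implies 1/2 = 1/2
(y implies x) or x = 1/2 or 1/2 = 1/2
not x or ((y implies x) or x) = 1/2 or 1/2 = 1/2
No assignment yields a value below 1/2, so this is the minimum.

1/2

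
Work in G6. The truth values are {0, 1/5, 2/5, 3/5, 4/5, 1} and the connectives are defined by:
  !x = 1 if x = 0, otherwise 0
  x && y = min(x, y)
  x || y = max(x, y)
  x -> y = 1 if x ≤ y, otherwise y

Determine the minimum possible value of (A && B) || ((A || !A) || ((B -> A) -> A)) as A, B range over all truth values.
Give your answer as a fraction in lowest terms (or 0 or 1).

1/5

Take A = 1/5, B = 0:
A && B = 1/5 && 0 = 0
!A = !1/5 = 0
A || !A = 1/5 || 0 = 1/5
B -> A = 0 -> 1/5 = 1
(B -> A) -> A = 1 -> 1/5 = 1/5
(A || !A) || ((B -> A) -> A) = 1/5 || 1/5 = 1/5
(A && B) || ((A || !A) || ((B -> A) -> A)) = 0 || 1/5 = 1/5
No assignment yields a value below 1/5, so this is the minimum.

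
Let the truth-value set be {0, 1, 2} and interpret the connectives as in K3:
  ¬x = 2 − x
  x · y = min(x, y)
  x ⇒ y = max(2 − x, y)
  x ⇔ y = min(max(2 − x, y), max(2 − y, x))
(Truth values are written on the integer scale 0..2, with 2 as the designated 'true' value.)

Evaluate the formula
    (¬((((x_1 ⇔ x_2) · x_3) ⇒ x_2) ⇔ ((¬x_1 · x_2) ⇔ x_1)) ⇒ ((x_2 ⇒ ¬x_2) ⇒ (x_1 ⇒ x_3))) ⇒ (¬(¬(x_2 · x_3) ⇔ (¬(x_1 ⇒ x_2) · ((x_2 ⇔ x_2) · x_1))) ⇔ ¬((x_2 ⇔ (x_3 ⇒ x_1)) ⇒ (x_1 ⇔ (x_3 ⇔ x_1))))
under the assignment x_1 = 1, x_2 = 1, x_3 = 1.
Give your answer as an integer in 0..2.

x_1 ⇔ x_2 = 1 ⇔ 1 = 1
(x_1 ⇔ x_2) · x_3 = 1 · 1 = 1
((x_1 ⇔ x_2) · x_3) ⇒ x_2 = 1 ⇒ 1 = 1
¬x_1 = ¬1 = 1
¬x_1 · x_2 = 1 · 1 = 1
(¬x_1 · x_2) ⇔ x_1 = 1 ⇔ 1 = 1
(((x_1 ⇔ x_2) · x_3) ⇒ x_2) ⇔ ((¬x_1 · x_2) ⇔ x_1) = 1 ⇔ 1 = 1
¬((((x_1 ⇔ x_2) · x_3) ⇒ x_2) ⇔ ((¬x_1 · x_2) ⇔ x_1)) = ¬1 = 1
¬x_2 = ¬1 = 1
x_2 ⇒ ¬x_2 = 1 ⇒ 1 = 1
x_1 ⇒ x_3 = 1 ⇒ 1 = 1
(x_2 ⇒ ¬x_2) ⇒ (x_1 ⇒ x_3) = 1 ⇒ 1 = 1
¬((((x_1 ⇔ x_2) · x_3) ⇒ x_2) ⇔ ((¬x_1 · x_2) ⇔ x_1)) ⇒ ((x_2 ⇒ ¬x_2) ⇒ (x_1 ⇒ x_3)) = 1 ⇒ 1 = 1
x_2 · x_3 = 1 · 1 = 1
¬(x_2 · x_3) = ¬1 = 1
x_1 ⇒ x_2 = 1 ⇒ 1 = 1
¬(x_1 ⇒ x_2) = ¬1 = 1
x_2 ⇔ x_2 = 1 ⇔ 1 = 1
(x_2 ⇔ x_2) · x_1 = 1 · 1 = 1
¬(x_1 ⇒ x_2) · ((x_2 ⇔ x_2) · x_1) = 1 · 1 = 1
¬(x_2 · x_3) ⇔ (¬(x_1 ⇒ x_2) · ((x_2 ⇔ x_2) · x_1)) = 1 ⇔ 1 = 1
¬(¬(x_2 · x_3) ⇔ (¬(x_1 ⇒ x_2) · ((x_2 ⇔ x_2) · x_1))) = ¬1 = 1
x_3 ⇒ x_1 = 1 ⇒ 1 = 1
x_2 ⇔ (x_3 ⇒ x_1) = 1 ⇔ 1 = 1
x_3 ⇔ x_1 = 1 ⇔ 1 = 1
x_1 ⇔ (x_3 ⇔ x_1) = 1 ⇔ 1 = 1
(x_2 ⇔ (x_3 ⇒ x_1)) ⇒ (x_1 ⇔ (x_3 ⇔ x_1)) = 1 ⇒ 1 = 1
¬((x_2 ⇔ (x_3 ⇒ x_1)) ⇒ (x_1 ⇔ (x_3 ⇔ x_1))) = ¬1 = 1
¬(¬(x_2 · x_3) ⇔ (¬(x_1 ⇒ x_2) · ((x_2 ⇔ x_2) · x_1))) ⇔ ¬((x_2 ⇔ (x_3 ⇒ x_1)) ⇒ (x_1 ⇔ (x_3 ⇔ x_1))) = 1 ⇔ 1 = 1
(¬((((x_1 ⇔ x_2) · x_3) ⇒ x_2) ⇔ ((¬x_1 · x_2) ⇔ x_1)) ⇒ ((x_2 ⇒ ¬x_2) ⇒ (x_1 ⇒ x_3))) ⇒ (¬(¬(x_2 · x_3) ⇔ (¬(x_1 ⇒ x_2) · ((x_2 ⇔ x_2) · x_1))) ⇔ ¬((x_2 ⇔ (x_3 ⇒ x_1)) ⇒ (x_1 ⇔ (x_3 ⇔ x_1)))) = 1 ⇒ 1 = 1

1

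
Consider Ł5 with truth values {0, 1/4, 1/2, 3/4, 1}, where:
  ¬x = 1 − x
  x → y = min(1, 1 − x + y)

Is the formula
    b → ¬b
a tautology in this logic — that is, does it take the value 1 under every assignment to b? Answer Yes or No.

Counterexample: take b = 3/4.
¬b = ¬3/4 = 1/4
b → ¬b = 3/4 → 1/4 = 1/2
This gives 1/2 ≠ 1.

No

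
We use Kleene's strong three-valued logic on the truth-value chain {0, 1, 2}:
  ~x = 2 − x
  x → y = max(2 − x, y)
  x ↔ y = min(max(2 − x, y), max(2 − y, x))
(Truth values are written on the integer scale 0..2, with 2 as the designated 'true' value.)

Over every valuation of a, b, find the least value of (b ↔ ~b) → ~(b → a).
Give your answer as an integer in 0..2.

Take a = 0, b = 1:
~b = ~1 = 1
b ↔ ~b = 1 ↔ 1 = 1
b → a = 1 → 0 = 1
~(b → a) = ~1 = 1
(b ↔ ~b) → ~(b → a) = 1 → 1 = 1
No assignment yields a value below 1, so this is the minimum.

1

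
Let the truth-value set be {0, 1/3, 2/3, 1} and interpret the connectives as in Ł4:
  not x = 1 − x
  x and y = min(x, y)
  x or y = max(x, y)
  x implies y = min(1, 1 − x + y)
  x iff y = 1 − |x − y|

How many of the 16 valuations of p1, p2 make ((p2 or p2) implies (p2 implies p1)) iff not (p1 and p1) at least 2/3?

8

p1 = 0, p2 = 0 ↦ 1  ≥
p1 = 0, p2 = 1/3 ↦ 1  ≥
p1 = 0, p2 = 2/3 ↦ 2/3  ≥
p1 = 0, p2 = 1 ↦ 0  <
p1 = 1/3, p2 = 0 ↦ 2/3  ≥
p1 = 1/3, p2 = 1/3 ↦ 2/3  ≥
p1 = 1/3, p2 = 2/3 ↦ 2/3  ≥
p1 = 1/3, p2 = 1 ↦ 2/3  ≥
p1 = 2/3, p2 = 0 ↦ 1/3  <
p1 = 2/3, p2 = 1/3 ↦ 1/3  <
p1 = 2/3, p2 = 2/3 ↦ 1/3  <
p1 = 2/3, p2 = 1 ↦ 2/3  ≥
p1 = 1, p2 = 0 ↦ 0  <
p1 = 1, p2 = 1/3 ↦ 0  <
p1 = 1, p2 = 2/3 ↦ 0  <
p1 = 1, p2 = 1 ↦ 0  <
So 8 of the 16 assignments meet the threshold.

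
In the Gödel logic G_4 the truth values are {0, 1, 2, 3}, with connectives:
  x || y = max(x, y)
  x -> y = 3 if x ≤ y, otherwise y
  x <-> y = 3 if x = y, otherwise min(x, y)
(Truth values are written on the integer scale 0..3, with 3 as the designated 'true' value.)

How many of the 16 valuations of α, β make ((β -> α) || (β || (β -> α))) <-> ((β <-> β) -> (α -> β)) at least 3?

7

α = 0, β = 0 ↦ 3  ≥
α = 0, β = 1 ↦ 1  <
α = 0, β = 2 ↦ 2  <
α = 0, β = 3 ↦ 3  ≥
α = 1, β = 0 ↦ 0  <
α = 1, β = 1 ↦ 3  ≥
α = 1, β = 2 ↦ 2  <
α = 1, β = 3 ↦ 3  ≥
α = 2, β = 0 ↦ 0  <
α = 2, β = 1 ↦ 1  <
α = 2, β = 2 ↦ 3  ≥
α = 2, β = 3 ↦ 3  ≥
α = 3, β = 0 ↦ 0  <
α = 3, β = 1 ↦ 1  <
α = 3, β = 2 ↦ 2  <
α = 3, β = 3 ↦ 3  ≥
So 7 of the 16 assignments meet the threshold.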